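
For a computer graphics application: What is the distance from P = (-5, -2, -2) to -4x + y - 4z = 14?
d = |(-4)(-5) + 1(-2) + (-4)(-2) - (14)| / √((-4)² + 1² + (-4)²) = 12/√33 = 2.089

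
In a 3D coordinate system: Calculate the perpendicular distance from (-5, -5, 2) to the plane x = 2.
d = |1(-5) + 0(-5) + 0(2) - (2)| / √(1² + 0² + 0²) = 7/√1 = 7.0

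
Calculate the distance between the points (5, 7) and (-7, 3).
Using the distance formula: d = sqrt((x₂-x₁)² + (y₂-y₁)²)
dx = (-7) - 5 = -12
dy = 3 - 7 = -4
d = sqrt((-12)² + (-4)²) = sqrt(144 + 16) = sqrt(160) = 12.65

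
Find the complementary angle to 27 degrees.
Complementary angles sum to 90 degrees.
Other angle = 90 - 27
Other angle = 63 degrees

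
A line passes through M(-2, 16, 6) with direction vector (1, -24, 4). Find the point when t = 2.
P(2) = (-2 + 1(2), 16 + (-24)(2), 6 + 4(2)) = (0, -32, 14)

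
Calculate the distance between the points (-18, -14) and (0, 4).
Using the distance formula: d = sqrt((x₂-x₁)² + (y₂-y₁)²)
dx = 0 - (-18) = 18
dy = 4 - (-14) = 18
d = sqrt(18² + 18²) = sqrt(324 + 324) = sqrt(648) = 25.46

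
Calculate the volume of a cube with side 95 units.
Volume = s³
Volume = 95³
Volume = 857375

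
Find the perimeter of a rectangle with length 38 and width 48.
Perimeter = 2 * (length + width)
Perimeter = 2 * (38 + 48)
Perimeter = 2 * 86
Perimeter = 172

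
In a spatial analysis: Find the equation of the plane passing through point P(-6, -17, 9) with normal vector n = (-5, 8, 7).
d = n·P = (-5)(-6) + (8)(-17) + (7)(9) = -43
Plane: -5x + 8y + 7z = -43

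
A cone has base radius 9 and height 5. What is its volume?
Volume = (1/3) * pi * r² * h
Volume = (1/3) * pi * 9² * 5
Volume = (1/3) * pi * 81 * 5
Volume = (1/3) * pi * 405
Volume = 424.12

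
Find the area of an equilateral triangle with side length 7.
Area = (sqrt(3)/4) * s²
Area = (sqrt(3)/4) * 7²
Area = (sqrt(3)/4) * 49
Area = 21.22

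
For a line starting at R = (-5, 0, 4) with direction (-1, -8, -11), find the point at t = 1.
P(1) = (-5 + (-1)(1), 0 + (-8)(1), 4 + (-11)(1)) = (-6, -8, -7)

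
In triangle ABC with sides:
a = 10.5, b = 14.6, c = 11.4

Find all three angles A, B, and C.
By the law of cosines:
cos(A) = (b² + c² - a²)/(2bc) = 0.699561  →  A = 45.61°
cos(B) = (a² + c² - b²)/(2ac) = 0.112991  →  B = 83.51°
cos(C) = (a² + b² - c²)/(2ab) = 0.630952  →  C = 50.88°
Check: A + B + C = 180.0° ✓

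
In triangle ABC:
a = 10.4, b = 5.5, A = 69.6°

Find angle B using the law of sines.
sin(B)/b = sin(A)/a
sin(B) = b·sin(A)/a = 5.5·sin(69.6°)/10.4 = 0.495678
B = arcsin(0.495678) = 29.71°  (b ≤ a, so B ≤ A and the acute solution is unique)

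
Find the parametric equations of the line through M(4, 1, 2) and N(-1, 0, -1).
Direction vector d = N - M = (-5, -1, -3)
x = 4 - 5t, y = 1 - t, z = 2 - 3t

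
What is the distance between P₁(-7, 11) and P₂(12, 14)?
Using the distance formula: d = sqrt((x₂-x₁)² + (y₂-y₁)²)
dx = 12 - (-7) = 19
dy = 14 - 11 = 3
d = sqrt(19² + 3²) = sqrt(361 + 9) = sqrt(370) = 19.24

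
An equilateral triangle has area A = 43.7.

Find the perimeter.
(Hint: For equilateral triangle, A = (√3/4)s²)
A = (√3/4)s²  →  s² = 4A/√3 = 4·43.7/√3 = 100.921
s = 10.0459
Perimeter = 3s = 30.14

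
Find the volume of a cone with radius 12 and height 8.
Volume = (1/3) * pi * r² * h
Volume = (1/3) * pi * 12² * 8
Volume = (1/3) * pi * 144 * 8
Volume = (1/3) * pi * 1152
Volume = 1206.37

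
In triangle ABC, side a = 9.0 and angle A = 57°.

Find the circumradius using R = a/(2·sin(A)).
R = a/(2·sin(A)) = 9.0/(2·sin(57°))
R = 9.0/(2·0.838671) = 9.0/1.677341 = 5.366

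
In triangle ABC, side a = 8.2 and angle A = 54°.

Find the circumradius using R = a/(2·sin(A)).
R = a/(2·sin(A)) = 8.2/(2·sin(54°))
R = 8.2/(2·0.809017) = 8.2/1.618034 = 5.068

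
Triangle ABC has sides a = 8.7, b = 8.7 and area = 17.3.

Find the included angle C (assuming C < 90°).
Area = ½ab·sin(C)  →  sin(C) = 2·Area/(ab)
sin(C) = 2·17.3/(8.7·8.7) = 0.457128
C = arcsin(0.457128) = 27.2°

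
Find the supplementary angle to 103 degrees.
Supplementary angles sum to 180 degrees.
Other angle = 180 - 103
Other angle = 77 degrees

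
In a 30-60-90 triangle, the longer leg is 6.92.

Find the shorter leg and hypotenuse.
In a 30-60-90 triangle, sides are in ratio 1 : √3 : 2.
Long leg = short leg·√3  →  short leg = 6.92/√3 = 3.995
Hypotenuse = 2·(short leg) = 2·6.92/√3 = 7.991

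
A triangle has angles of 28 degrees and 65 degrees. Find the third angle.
Sum of angles in a triangle = 180 degrees
Third angle = 180 - 28 - 65
Third angle = 87 degrees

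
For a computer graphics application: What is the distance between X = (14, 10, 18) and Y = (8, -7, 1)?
d = √[(-6)² + (-17)² + (-17)²] = √614 = 24.78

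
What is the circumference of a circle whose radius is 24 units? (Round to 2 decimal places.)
Circumference = 2 * pi * r
Circumference = 2 * pi * 24
Circumference = 150.80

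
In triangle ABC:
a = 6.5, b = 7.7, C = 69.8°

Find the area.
Using A = ½ab·sin(C):
A = ½·6.5·7.7·sin(69.8°) = ½·50.05·0.938493 = 23.49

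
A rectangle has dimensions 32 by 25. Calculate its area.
Area = length * width
Area = 32 * 25
Area = 800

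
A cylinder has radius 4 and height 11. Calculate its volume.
Volume = pi * r² * h
Volume = pi * 4² * 11
Volume = pi * 16 * 11
Volume = pi * 176
Volume = 552.92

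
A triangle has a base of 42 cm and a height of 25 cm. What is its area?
Area = (1/2) * base * height
Area = (1/2) * 42 * 25
Area = 525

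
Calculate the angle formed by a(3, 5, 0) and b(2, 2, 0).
a·b = 16, |a|² = 34, |b|² = 8
cos θ = 16/√272 ≈ 0.9701
θ ≈ 14.04°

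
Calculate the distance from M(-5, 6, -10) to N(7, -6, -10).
d = √[(12)² + (-12)² + (0)²] = √288 = 16.97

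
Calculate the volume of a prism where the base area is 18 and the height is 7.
Volume = base area * height
Volume = 18 * 7
Volume = 126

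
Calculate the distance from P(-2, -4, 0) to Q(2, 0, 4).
d = √[(4)² + (4)² + (4)²] = √48 = 6.928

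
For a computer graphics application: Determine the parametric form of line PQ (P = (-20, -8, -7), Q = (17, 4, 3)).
Direction vector d = Q - P = (37, 12, 10)
x = -20 + 37t, y = -8 + 12t, z = -7 + 10t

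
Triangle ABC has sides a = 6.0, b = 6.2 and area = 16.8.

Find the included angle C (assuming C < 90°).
Area = ½ab·sin(C)  →  sin(C) = 2·Area/(ab)
sin(C) = 2·16.8/(6.0·6.2) = 0.903226
C = arcsin(0.903226) = 64.59°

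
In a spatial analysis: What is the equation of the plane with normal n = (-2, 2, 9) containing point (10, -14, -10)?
d = n·P = (-2)(10) + (2)(-14) + (9)(-10) = -138
Plane: -2x + 2y + 9z = -138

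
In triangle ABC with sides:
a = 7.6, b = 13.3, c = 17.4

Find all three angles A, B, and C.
By the law of cosines:
cos(A) = (b² + c² - a²)/(2bc) = 0.911525  →  A = 24.28°
cos(B) = (a² + c² - b²)/(2ac) = 0.694306  →  B = 46.03°
cos(C) = (a² + b² - c²)/(2ab) = -0.336911  →  C = 109.7°
Check: A + B + C = 180.0° ✓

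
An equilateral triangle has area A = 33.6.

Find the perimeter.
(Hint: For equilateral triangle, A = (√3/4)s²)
A = (√3/4)s²  →  s² = 4A/√3 = 4·33.6/√3 = 77.5959
s = 8.80885
Perimeter = 3s = 26.43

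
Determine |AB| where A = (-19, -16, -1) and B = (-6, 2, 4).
d = √[(13)² + (18)² + (5)²] = √518 = 22.76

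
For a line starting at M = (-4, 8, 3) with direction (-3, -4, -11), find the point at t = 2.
P(2) = (-4 + (-3)(2), 8 + (-4)(2), 3 + (-11)(2)) = (-10, 0, -19)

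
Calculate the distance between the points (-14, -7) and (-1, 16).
Using the distance formula: d = sqrt((x₂-x₁)² + (y₂-y₁)²)
dx = (-1) - (-14) = 13
dy = 16 - (-7) = 23
d = sqrt(13² + 23²) = sqrt(169 + 529) = sqrt(698) = 26.42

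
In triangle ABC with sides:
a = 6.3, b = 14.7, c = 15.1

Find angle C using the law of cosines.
cos(C) = (a² + b² - c²)/(2ab)
cos(C) = (6.3² + 14.7² - 15.1²)/(2·6.3·14.7) = 27.77/185.22 = 0.149930
C = arccos(0.149930) = 81.38°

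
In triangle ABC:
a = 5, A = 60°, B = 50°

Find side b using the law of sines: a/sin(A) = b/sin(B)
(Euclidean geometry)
b = a·sin(B)/sin(A) = 5·sin(50°)/sin(60°)
b = 5·0.766044/0.866025 = 4.423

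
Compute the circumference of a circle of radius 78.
Circumference = 2 * pi * r
Circumference = 2 * pi * 78
Circumference = 490.09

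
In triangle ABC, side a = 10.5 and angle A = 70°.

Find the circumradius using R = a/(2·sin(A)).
R = a/(2·sin(A)) = 10.5/(2·sin(70°))
R = 10.5/(2·0.939693) = 10.5/1.879385 = 5.587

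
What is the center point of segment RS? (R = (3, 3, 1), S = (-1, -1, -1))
Midpoint = ((3-1)/2, (3-1)/2, (1-1)/2) = (1, 1, 0)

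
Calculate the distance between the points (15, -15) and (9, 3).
Using the distance formula: d = sqrt((x₂-x₁)² + (y₂-y₁)²)
dx = 9 - 15 = -6
dy = 3 - (-15) = 18
d = sqrt((-6)² + 18²) = sqrt(36 + 324) = sqrt(360) = 18.97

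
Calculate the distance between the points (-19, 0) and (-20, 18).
Using the distance formula: d = sqrt((x₂-x₁)² + (y₂-y₁)²)
dx = (-20) - (-19) = -1
dy = 18 - 0 = 18
d = sqrt((-1)² + 18²) = sqrt(1 + 324) = sqrt(325) = 18.03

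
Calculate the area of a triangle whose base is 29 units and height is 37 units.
Area = (1/2) * base * height
Area = (1/2) * 29 * 37
Area = 536.50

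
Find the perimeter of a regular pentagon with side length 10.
Perimeter = number of sides * side length
Perimeter = 5 * 10
Perimeter = 50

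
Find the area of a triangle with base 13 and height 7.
Area = (1/2) * base * height
Area = (1/2) * 13 * 7
Area = 45.50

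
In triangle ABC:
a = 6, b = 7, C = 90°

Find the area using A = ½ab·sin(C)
A = ½·6·7·sin(90°) = ½·42·1.000000 = 21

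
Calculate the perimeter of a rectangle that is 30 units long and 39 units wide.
Perimeter = 2 * (length + width)
Perimeter = 2 * (30 + 39)
Perimeter = 2 * 69
Perimeter = 138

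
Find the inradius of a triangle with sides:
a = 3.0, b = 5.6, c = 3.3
s = (a+b+c)/2 = (3.0+5.6+3.3)/2 = 5.95
Area = √(s(s-a)(s-b)(s-c)) = √(5.95·2.95·0.35·2.65) = 4.03484
r = Area/s = 4.03484/5.95 = 0.6781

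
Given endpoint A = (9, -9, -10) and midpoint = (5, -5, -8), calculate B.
B = (2×5 - 9, 2×(-5) - (-9), 2×(-8) - (-10)) = (1, -1, -6)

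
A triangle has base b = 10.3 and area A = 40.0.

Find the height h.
A = ½bh  →  h = 2A/b
h = 2·40.0/10.3 = 7.767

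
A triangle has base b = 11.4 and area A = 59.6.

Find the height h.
A = ½bh  →  h = 2A/b
h = 2·59.6/11.4 = 10.46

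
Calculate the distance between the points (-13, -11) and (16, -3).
Using the distance formula: d = sqrt((x₂-x₁)² + (y₂-y₁)²)
dx = 16 - (-13) = 29
dy = (-3) - (-11) = 8
d = sqrt(29² + 8²) = sqrt(841 + 64) = sqrt(905) = 30.08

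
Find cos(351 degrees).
cos(351 degrees) = 0.9877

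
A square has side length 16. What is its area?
Area = s²
Area = 16²
Area = 256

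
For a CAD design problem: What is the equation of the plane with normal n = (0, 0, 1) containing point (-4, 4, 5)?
d = n·P = (0)(-4) + (0)(4) + (1)(5) = 5
Plane: z = 5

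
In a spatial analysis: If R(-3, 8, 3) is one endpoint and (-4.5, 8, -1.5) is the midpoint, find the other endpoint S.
S = (2×(-4.5) - (-3), 2×8 - 8, 2×(-1.5) - 3) = (-6, 8, -6)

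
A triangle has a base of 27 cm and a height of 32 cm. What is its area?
Area = (1/2) * base * height
Area = (1/2) * 27 * 32
Area = 432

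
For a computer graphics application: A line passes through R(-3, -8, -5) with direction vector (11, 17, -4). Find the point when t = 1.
P(1) = (-3 + 11(1), -8 + 17(1), -5 + (-4)(1)) = (8, 9, -9)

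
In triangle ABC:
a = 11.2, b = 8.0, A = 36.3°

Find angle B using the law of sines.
sin(B)/b = sin(A)/a
sin(B) = b·sin(A)/a = 8.0·sin(36.3°)/11.2 = 0.422867
B = arcsin(0.422867) = 25.02°  (b ≤ a, so B ≤ A and the acute solution is unique)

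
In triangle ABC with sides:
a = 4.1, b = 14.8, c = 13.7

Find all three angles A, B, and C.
By the law of cosines:
cos(A) = (b² + c² - a²)/(2bc) = 0.961531  →  A = 15.94°
cos(B) = (a² + c² - b²)/(2ac) = -0.129429  →  B = 97.44°
cos(C) = (a² + b² - c²)/(2ab) = 0.396836  →  C = 66.62°
Check: A + B + C = 180.0° ✓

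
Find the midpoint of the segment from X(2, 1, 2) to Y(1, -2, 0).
Midpoint = ((2+1)/2, (1-2)/2, (2+0)/2) = (1.5, -0.5, 1)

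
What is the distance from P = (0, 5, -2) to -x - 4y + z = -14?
d = |(-1)(0) + (-4)(5) + 1(-2) - (-14)| / √((-1)² + (-4)² + 1²) = 8/√18 = 1.886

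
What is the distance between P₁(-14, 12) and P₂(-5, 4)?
Using the distance formula: d = sqrt((x₂-x₁)² + (y₂-y₁)²)
dx = (-5) - (-14) = 9
dy = 4 - 12 = -8
d = sqrt(9² + (-8)²) = sqrt(81 + 64) = sqrt(145) = 12.04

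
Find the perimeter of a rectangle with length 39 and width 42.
Perimeter = 2 * (length + width)
Perimeter = 2 * (39 + 42)
Perimeter = 2 * 81
Perimeter = 162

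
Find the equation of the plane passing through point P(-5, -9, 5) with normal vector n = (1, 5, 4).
d = n·P = (1)(-5) + (5)(-9) + (4)(5) = -30
Plane: x + 5y + 4z = -30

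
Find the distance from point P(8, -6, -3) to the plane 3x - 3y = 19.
d = |3(8) + (-3)(-6) + 0(-3) - (19)| / √(3² + (-3)² + 0²) = 23/√18 = 5.421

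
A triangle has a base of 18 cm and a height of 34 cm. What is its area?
Area = (1/2) * base * height
Area = (1/2) * 18 * 34
Area = 306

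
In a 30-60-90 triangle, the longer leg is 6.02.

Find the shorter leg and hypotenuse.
In a 30-60-90 triangle, sides are in ratio 1 : √3 : 2.
Long leg = short leg·√3  →  short leg = 6.02/√3 = 3.476
Hypotenuse = 2·(short leg) = 2·6.02/√3 = 6.951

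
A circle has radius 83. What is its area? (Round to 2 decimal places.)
Area = pi * r²
Area = pi * 83²
Area = pi * 6889
Area = 21642.43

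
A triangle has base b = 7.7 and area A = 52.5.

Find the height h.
A = ½bh  →  h = 2A/b
h = 2·52.5/7.7 = 13.64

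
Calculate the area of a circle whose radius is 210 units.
Area = pi * r²
Area = pi * 210²
Area = pi * 44100
Area = 138544.24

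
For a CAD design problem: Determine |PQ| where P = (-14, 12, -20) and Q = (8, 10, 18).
d = √[(22)² + (-2)² + (38)²] = √1932 = 43.95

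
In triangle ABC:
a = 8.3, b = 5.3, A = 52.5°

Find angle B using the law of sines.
sin(B)/b = sin(A)/a
sin(B) = b·sin(A)/a = 5.3·sin(52.5°)/8.3 = 0.506599
B = arcsin(0.506599) = 30.44°  (b ≤ a, so B ≤ A and the acute solution is unique)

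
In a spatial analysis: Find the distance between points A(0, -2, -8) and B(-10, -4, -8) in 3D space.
d = √[(-10)² + (-2)² + (0)²] = √104 = 10.2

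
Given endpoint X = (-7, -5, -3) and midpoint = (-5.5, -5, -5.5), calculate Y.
Y = (2×(-5.5) - (-7), 2×(-5) - (-5), 2×(-5.5) - (-3)) = (-4, -5, -8)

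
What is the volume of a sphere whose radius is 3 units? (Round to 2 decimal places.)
Volume = (4/3) * pi * r³
Volume = (4/3) * pi * 3³
Volume = (4/3) * pi * 27
Volume = 113.10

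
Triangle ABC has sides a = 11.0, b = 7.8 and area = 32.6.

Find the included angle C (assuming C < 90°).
Area = ½ab·sin(C)  →  sin(C) = 2·Area/(ab)
sin(C) = 2·32.6/(11.0·7.8) = 0.759907
C = arcsin(0.759907) = 49.46°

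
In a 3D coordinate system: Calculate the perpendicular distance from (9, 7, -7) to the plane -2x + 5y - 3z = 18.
d = |(-2)(9) + 5(7) + (-3)(-7) - (18)| / √((-2)² + 5² + (-3)²) = 20/√38 = 3.244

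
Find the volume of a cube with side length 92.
Volume = s³
Volume = 92³
Volume = 778688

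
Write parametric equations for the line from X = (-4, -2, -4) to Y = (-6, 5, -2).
Direction vector d = Y - X = (-2, 7, 2)
x = -4 - 2t, y = -2 + 7t, z = -4 + 2t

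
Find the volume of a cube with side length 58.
Volume = s³
Volume = 58³
Volume = 195112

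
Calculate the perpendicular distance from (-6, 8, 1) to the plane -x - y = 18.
d = |(-1)(-6) + (-1)(8) + 0(1) - (18)| / √((-1)² + (-1)² + 0²) = 20/√2 = 14.14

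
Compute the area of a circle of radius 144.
Area = pi * r²
Area = pi * 144²
Area = pi * 20736
Area = 65144.07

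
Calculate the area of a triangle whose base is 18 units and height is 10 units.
Area = (1/2) * base * height
Area = (1/2) * 18 * 10
Area = 90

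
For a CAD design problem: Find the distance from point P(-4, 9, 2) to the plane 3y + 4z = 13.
d = |0(-4) + 3(9) + 4(2) - (13)| / √(0² + 3² + 4²) = 22/√25 = 4.4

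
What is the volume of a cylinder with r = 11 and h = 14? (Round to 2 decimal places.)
Volume = pi * r² * h
Volume = pi * 11² * 14
Volume = pi * 121 * 14
Volume = pi * 1694
Volume = 5321.86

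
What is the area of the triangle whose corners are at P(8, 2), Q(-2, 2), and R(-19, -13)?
Using the coordinate formula: Area = (1/2)|x₁(y₂-y₃) + x₂(y₃-y₁) + x₃(y₁-y₂)|
Area = (1/2)|8(2-(-13)) + (-2)((-13)-2) + (-19)(2-2)|
Area = (1/2)|8*15 + (-2)*(-15) + (-19)*0|
Area = (1/2)|120 + 30 + 0|
Area = (1/2)*150 = 75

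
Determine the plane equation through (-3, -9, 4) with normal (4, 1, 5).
d = n·P = (4)(-3) + (1)(-9) + (5)(4) = -1
Plane: 4x + y + 5z = -1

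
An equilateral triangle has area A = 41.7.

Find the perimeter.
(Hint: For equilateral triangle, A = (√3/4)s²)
A = (√3/4)s²  →  s² = 4A/√3 = 4·41.7/√3 = 96.302
s = 9.81336
Perimeter = 3s = 29.44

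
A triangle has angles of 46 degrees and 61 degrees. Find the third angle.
Sum of angles in a triangle = 180 degrees
Third angle = 180 - 46 - 61
Third angle = 73 degrees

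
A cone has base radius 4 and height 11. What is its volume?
Volume = (1/3) * pi * r² * h
Volume = (1/3) * pi * 4² * 11
Volume = (1/3) * pi * 16 * 11
Volume = (1/3) * pi * 176
Volume = 184.31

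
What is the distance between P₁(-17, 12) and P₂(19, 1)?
Using the distance formula: d = sqrt((x₂-x₁)² + (y₂-y₁)²)
dx = 19 - (-17) = 36
dy = 1 - 12 = -11
d = sqrt(36² + (-11)²) = sqrt(1296 + 121) = sqrt(1417) = 37.64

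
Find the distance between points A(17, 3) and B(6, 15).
Using the distance formula: d = sqrt((x₂-x₁)² + (y₂-y₁)²)
dx = 6 - 17 = -11
dy = 15 - 3 = 12
d = sqrt((-11)² + 12²) = sqrt(121 + 144) = sqrt(265) = 16.28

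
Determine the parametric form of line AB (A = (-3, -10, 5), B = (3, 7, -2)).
Direction vector d = B - A = (6, 17, -7)
x = -3 + 6t, y = -10 + 17t, z = 5 - 7t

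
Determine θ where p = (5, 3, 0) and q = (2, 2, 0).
p·q = 16, |p|² = 34, |q|² = 8
cos θ = 16/√272 ≈ 0.9701
θ ≈ 14.04°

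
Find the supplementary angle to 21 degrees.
Supplementary angles sum to 180 degrees.
Other angle = 180 - 21
Other angle = 159 degrees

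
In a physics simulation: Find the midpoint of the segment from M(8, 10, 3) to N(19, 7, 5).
Midpoint = ((8+19)/2, (10+7)/2, (3+5)/2) = (13.5, 8.5, 4)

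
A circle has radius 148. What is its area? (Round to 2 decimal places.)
Area = pi * r²
Area = pi * 148²
Area = pi * 21904
Area = 68813.45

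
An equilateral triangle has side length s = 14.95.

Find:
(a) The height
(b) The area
(a) Height h = s·√3/2 = 14.95·√3/2 = 12.95
(b) Area = (√3/4)·s² = (√3/4)·14.95² = (√3/4)·223.502 = 96.78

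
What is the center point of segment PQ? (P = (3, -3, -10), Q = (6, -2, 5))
Midpoint = ((3+6)/2, (-3-2)/2, (-10+5)/2) = (4.5, -2.5, -2.5)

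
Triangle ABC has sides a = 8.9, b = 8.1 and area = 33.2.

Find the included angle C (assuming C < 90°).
Area = ½ab·sin(C)  →  sin(C) = 2·Area/(ab)
sin(C) = 2·33.2/(8.9·8.1) = 0.921071
C = arcsin(0.921071) = 67.08°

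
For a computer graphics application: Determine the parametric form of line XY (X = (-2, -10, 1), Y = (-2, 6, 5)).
Direction vector d = Y - X = (0, 16, 4)
x = -2, y = -10 + 16t, z = 1 + 4t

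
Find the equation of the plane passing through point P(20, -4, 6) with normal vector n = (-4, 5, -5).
d = n·P = (-4)(20) + (5)(-4) + (-5)(6) = -130
Plane: -4x + 5y - 5z = -130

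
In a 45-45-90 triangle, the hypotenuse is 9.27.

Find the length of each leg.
In a 45-45-90 triangle, hypotenuse = leg·√2  →  leg = hypotenuse/√2
leg = 9.27/√2 = 6.555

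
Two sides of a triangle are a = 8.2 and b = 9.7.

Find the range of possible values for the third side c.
By the triangle inequality: |a - b| < c < a + b
|8.2 - 9.7| < c < 8.2 + 9.7
1.5 < c < 17.9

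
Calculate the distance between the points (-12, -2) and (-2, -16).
Using the distance formula: d = sqrt((x₂-x₁)² + (y₂-y₁)²)
dx = (-2) - (-12) = 10
dy = (-16) - (-2) = -14
d = sqrt(10² + (-14)²) = sqrt(100 + 196) = sqrt(296) = 17.20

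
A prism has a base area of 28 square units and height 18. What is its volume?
Volume = base area * height
Volume = 28 * 18
Volume = 504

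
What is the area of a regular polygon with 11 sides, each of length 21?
For a regular 11-gon with side length s = 21:
Apothem a = s / (2*tan(pi/11)) = 21 / (2*tan(pi/11)) ≈ 35.7597
Perimeter P = 11 * 21 = 231
Area = (1/2) * P * a = (1/2) * 231 * 35.7597 = 4130.25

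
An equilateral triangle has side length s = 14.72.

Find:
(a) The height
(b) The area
(a) Height h = s·√3/2 = 14.72·√3/2 = 12.75
(b) Area = (√3/4)·s² = (√3/4)·14.72² = (√3/4)·216.678 = 93.82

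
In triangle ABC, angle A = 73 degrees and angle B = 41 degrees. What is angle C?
Sum of angles in a triangle = 180 degrees
Third angle = 180 - 73 - 41
Third angle = 66 degrees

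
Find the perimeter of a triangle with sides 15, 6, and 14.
Perimeter = sum of all sides
Perimeter = 15 + 6 + 14
Perimeter = 35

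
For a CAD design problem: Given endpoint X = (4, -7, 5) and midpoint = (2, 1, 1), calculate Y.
Y = (2×2 - 4, 2×1 - (-7), 2×1 - 5) = (0, 9, -3)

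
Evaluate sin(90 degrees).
sin(90 degrees) = 1
Decimal approximation: 1.0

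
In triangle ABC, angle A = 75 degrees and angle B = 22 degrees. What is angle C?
Sum of angles in a triangle = 180 degrees
Third angle = 180 - 75 - 22
Third angle = 83 degrees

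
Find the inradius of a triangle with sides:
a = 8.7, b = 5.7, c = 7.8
s = (a+b+c)/2 = (8.7+5.7+7.8)/2 = 11.1
Area = √(s(s-a)(s-b)(s-c)) = √(11.1·2.4·5.4·3.3) = 21.7882
r = Area/s = 21.7882/11.1 = 1.963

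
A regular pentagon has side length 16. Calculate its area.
For a regular 5-gon with side length s = 16:
Apothem a = s / (2*tan(pi/5)) = 16 / (2*tan(pi/5)) ≈ 11.0111
Perimeter P = 5 * 16 = 80
Area = (1/2) * P * a = (1/2) * 80 * 11.0111 = 440.44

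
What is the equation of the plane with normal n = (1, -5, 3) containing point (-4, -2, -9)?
d = n·P = (1)(-4) + (-5)(-2) + (3)(-9) = -21
Plane: x - 5y + 3z = -21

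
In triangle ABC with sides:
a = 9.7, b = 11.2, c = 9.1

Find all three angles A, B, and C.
By the law of cosines:
cos(A) = (b² + c² - a²)/(2bc) = 0.560047  →  A = 55.94°
cos(B) = (a² + c² - b²)/(2ac) = 0.291492  →  B = 73.05°
cos(C) = (a² + b² - c²)/(2ab) = 0.629234  →  C = 51.01°
Check: A + B + C = 180.0° ✓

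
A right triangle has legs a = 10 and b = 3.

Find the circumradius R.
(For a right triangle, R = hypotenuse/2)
Hypotenuse c = √(10² + 3²) = √109 = 10.4403
R = c/2 = 5.22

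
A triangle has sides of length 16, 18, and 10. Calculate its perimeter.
Perimeter = sum of all sides
Perimeter = 16 + 18 + 10
Perimeter = 44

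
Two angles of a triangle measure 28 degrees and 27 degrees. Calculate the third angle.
Sum of angles in a triangle = 180 degrees
Third angle = 180 - 28 - 27
Third angle = 125 degrees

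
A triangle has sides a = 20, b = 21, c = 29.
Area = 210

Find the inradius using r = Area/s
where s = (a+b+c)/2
s = (20+21+29)/2 = 35
r = Area/s = 210/35 = 6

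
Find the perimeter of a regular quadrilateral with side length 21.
Perimeter = number of sides * side length
Perimeter = 4 * 21
Perimeter = 84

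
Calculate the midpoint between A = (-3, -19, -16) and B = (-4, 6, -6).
Midpoint = ((-3-4)/2, (-19+6)/2, (-16-6)/2) = (-3.5, -6.5, -11)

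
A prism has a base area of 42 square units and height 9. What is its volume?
Volume = base area * height
Volume = 42 * 9
Volume = 378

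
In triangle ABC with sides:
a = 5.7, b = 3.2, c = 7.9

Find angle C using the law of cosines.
cos(C) = (a² + b² - c²)/(2ab)
cos(C) = (5.7² + 3.2² - 7.9²)/(2·5.7·3.2) = -19.68/36.48 = -0.539474
C = arccos(-0.539474) = 122.6°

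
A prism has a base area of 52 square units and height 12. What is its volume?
Volume = base area * height
Volume = 52 * 12
Volume = 624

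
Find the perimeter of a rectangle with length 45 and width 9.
Perimeter = 2 * (length + width)
Perimeter = 2 * (45 + 9)
Perimeter = 2 * 54
Perimeter = 108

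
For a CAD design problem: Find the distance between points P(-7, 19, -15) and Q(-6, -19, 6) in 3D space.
d = √[(1)² + (-38)² + (21)²] = √1886 = 43.43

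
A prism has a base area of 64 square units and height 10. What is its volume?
Volume = base area * height
Volume = 64 * 10
Volume = 640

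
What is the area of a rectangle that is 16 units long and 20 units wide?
Area = length * width
Area = 16 * 20
Area = 320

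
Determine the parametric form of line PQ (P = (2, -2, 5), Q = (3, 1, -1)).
Direction vector d = Q - P = (1, 3, -6)
x = 2 + t, y = -2 + 3t, z = 5 - 6t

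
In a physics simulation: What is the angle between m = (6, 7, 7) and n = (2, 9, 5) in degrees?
m·n = 110, |m|² = 134, |n|² = 110
cos θ = 110/√14740 ≈ 0.906
θ ≈ 25.04°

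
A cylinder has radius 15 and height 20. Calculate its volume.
Volume = pi * r² * h
Volume = pi * 15² * 20
Volume = pi * 225 * 20
Volume = pi * 4500
Volume = 14137.17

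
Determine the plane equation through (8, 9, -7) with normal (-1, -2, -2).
d = n·P = (-1)(8) + (-2)(9) + (-2)(-7) = -12
Plane: -x - 2y - 2z = -12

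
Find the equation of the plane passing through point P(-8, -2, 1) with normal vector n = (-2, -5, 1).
d = n·P = (-2)(-8) + (-5)(-2) + (1)(1) = 27
Plane: -2x - 5y + z = 27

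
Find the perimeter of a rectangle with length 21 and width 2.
Perimeter = 2 * (length + width)
Perimeter = 2 * (21 + 2)
Perimeter = 2 * 23
Perimeter = 46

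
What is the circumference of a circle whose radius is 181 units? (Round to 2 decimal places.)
Circumference = 2 * pi * r
Circumference = 2 * pi * 181
Circumference = 1137.26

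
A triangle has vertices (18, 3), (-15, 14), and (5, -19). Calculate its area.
Using the coordinate formula: Area = (1/2)|x₁(y₂-y₃) + x₂(y₃-y₁) + x₃(y₁-y₂)|
Area = (1/2)|18(14-(-19)) + (-15)((-19)-3) + 5(3-14)|
Area = (1/2)|18*33 + (-15)*(-22) + 5*(-11)|
Area = (1/2)|594 + 330 + (-55)|
Area = (1/2)*869 = 434.50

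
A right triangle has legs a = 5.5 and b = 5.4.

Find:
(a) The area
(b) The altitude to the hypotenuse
(a) Area = ½ab = ½·5.5·5.4 = 14.85
(b) Hypotenuse c = √(5.5² + 5.4²) = √59.41 = 7.70779
    Area = ½·c·h_c  →  h_c = 2·Area/c = 2·14.85/7.70779 = 3.853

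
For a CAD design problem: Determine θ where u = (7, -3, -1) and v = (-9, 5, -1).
u·v = -77, |u|² = 59, |v|² = 107
cos θ = -77/√6313 ≈ -0.9691
θ ≈ 165.7°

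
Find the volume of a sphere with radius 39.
Volume = (4/3) * pi * r³
Volume = (4/3) * pi * 39³
Volume = (4/3) * pi * 59319
Volume = 248474.85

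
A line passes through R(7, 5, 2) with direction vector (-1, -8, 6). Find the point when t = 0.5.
P(0.5) = (7 + (-1)(0.5), 5 + (-8)(0.5), 2 + 6(0.5)) = (6.5, 1, 5)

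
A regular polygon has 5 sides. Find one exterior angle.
Exterior angle of a regular n-gon = 360/n
Exterior angle = 360/5
Exterior angle = 72 degrees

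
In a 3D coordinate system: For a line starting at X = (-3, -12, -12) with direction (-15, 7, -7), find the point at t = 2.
P(2) = (-3 + (-15)(2), -12 + 7(2), -12 + (-7)(2)) = (-33, 2, -26)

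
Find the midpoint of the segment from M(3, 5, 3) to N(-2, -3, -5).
Midpoint = ((3-2)/2, (5-3)/2, (3-5)/2) = (0.5, 1, -1)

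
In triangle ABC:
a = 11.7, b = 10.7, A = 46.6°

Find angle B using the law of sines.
sin(B)/b = sin(A)/a
sin(B) = b·sin(A)/a = 10.7·sin(46.6°)/11.7 = 0.664474
B = arcsin(0.664474) = 41.64°  (b ≤ a, so B ≤ A and the acute solution is unique)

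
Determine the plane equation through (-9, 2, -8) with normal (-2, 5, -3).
d = n·P = (-2)(-9) + (5)(2) + (-3)(-8) = 52
Plane: -2x + 5y - 3z = 52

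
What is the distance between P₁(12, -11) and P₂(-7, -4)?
Using the distance formula: d = sqrt((x₂-x₁)² + (y₂-y₁)²)
dx = (-7) - 12 = -19
dy = (-4) - (-11) = 7
d = sqrt((-19)² + 7²) = sqrt(361 + 49) = sqrt(410) = 20.25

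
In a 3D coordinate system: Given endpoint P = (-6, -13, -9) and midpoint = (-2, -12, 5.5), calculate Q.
Q = (2×(-2) - (-6), 2×(-12) - (-13), 2×5.5 - (-9)) = (2, -11, 20)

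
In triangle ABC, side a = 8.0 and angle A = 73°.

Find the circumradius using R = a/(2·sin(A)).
R = a/(2·sin(A)) = 8.0/(2·sin(73°))
R = 8.0/(2·0.956305) = 8.0/1.912610 = 4.183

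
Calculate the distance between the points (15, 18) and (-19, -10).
Using the distance formula: d = sqrt((x₂-x₁)² + (y₂-y₁)²)
dx = (-19) - 15 = -34
dy = (-10) - 18 = -28
d = sqrt((-34)² + (-28)²) = sqrt(1156 + 784) = sqrt(1940) = 44.05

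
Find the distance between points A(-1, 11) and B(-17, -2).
Using the distance formula: d = sqrt((x₂-x₁)² + (y₂-y₁)²)
dx = (-17) - (-1) = -16
dy = (-2) - 11 = -13
d = sqrt((-16)² + (-13)²) = sqrt(256 + 169) = sqrt(425) = 20.62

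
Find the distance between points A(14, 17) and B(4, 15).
Using the distance formula: d = sqrt((x₂-x₁)² + (y₂-y₁)²)
dx = 4 - 14 = -10
dy = 15 - 17 = -2
d = sqrt((-10)² + (-2)²) = sqrt(100 + 4) = sqrt(104) = 10.20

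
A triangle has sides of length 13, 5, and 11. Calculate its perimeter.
Perimeter = sum of all sides
Perimeter = 13 + 5 + 11
Perimeter = 29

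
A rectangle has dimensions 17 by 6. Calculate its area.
Area = length * width
Area = 17 * 6
Area = 102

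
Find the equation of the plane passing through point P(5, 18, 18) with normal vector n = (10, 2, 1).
d = n·P = (10)(5) + (2)(18) + (1)(18) = 104
Plane: 10x + 2y + z = 104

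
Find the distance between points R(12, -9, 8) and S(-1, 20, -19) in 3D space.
d = √[(-13)² + (29)² + (-27)²] = √1739 = 41.7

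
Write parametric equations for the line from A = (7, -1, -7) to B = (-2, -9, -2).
Direction vector d = B - A = (-9, -8, 5)
x = 7 - 9t, y = -1 - 8t, z = -7 + 5t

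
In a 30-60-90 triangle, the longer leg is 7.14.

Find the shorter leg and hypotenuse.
In a 30-60-90 triangle, sides are in ratio 1 : √3 : 2.
Long leg = short leg·√3  →  short leg = 7.14/√3 = 4.122
Hypotenuse = 2·(short leg) = 2·7.14/√3 = 8.245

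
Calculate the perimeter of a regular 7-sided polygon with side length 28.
Perimeter = number of sides * side length
Perimeter = 7 * 28
Perimeter = 196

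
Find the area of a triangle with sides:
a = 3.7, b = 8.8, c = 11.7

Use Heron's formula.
s = (a+b+c)/2 = (3.7+8.8+11.7)/2 = 12.1
A = √(s(s-a)(s-b)(s-c)) = √(12.1·8.4·3.3·0.4)
A = √134.165 = 11.58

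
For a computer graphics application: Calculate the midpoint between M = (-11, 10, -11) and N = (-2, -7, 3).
Midpoint = ((-11-2)/2, (10-7)/2, (-11+3)/2) = (-6.5, 1.5, -4)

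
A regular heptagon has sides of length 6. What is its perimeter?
Perimeter = number of sides * side length
Perimeter = 7 * 6
Perimeter = 42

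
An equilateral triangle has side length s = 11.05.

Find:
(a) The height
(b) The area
(a) Height h = s·√3/2 = 11.05·√3/2 = 9.57
(b) Area = (√3/4)·s² = (√3/4)·11.05² = (√3/4)·122.103 = 52.87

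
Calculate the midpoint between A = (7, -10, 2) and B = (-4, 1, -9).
Midpoint = ((7-4)/2, (-10+1)/2, (2-9)/2) = (1.5, -4.5, -3.5)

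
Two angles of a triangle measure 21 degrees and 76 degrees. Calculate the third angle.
Sum of angles in a triangle = 180 degrees
Third angle = 180 - 21 - 76
Third angle = 83 degrees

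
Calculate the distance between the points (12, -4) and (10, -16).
Using the distance formula: d = sqrt((x₂-x₁)² + (y₂-y₁)²)
dx = 10 - 12 = -2
dy = (-16) - (-4) = -12
d = sqrt((-2)² + (-12)²) = sqrt(4 + 144) = sqrt(148) = 12.17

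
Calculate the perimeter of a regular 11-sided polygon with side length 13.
Perimeter = number of sides * side length
Perimeter = 11 * 13
Perimeter = 143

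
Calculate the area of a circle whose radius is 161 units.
Area = pi * r²
Area = pi * 161²
Area = pi * 25921
Area = 81433.22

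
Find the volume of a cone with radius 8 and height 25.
Volume = (1/3) * pi * r² * h
Volume = (1/3) * pi * 8² * 25
Volume = (1/3) * pi * 64 * 25
Volume = (1/3) * pi * 1600
Volume = 1675.52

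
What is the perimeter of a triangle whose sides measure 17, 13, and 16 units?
Perimeter = sum of all sides
Perimeter = 17 + 13 + 16
Perimeter = 46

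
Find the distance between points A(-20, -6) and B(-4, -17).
Using the distance formula: d = sqrt((x₂-x₁)² + (y₂-y₁)²)
dx = (-4) - (-20) = 16
dy = (-17) - (-6) = -11
d = sqrt(16² + (-11)²) = sqrt(256 + 121) = sqrt(377) = 19.42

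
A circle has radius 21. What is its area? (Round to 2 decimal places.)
Area = pi * r²
Area = pi * 21²
Area = pi * 441
Area = 1385.44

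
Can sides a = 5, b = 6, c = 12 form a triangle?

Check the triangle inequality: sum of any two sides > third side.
No: 5 + 6 = 11 is not > 12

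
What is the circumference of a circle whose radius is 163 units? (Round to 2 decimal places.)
Circumference = 2 * pi * r
Circumference = 2 * pi * 163
Circumference = 1024.16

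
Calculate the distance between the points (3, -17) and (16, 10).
Using the distance formula: d = sqrt((x₂-x₁)² + (y₂-y₁)²)
dx = 16 - 3 = 13
dy = 10 - (-17) = 27
d = sqrt(13² + 27²) = sqrt(169 + 729) = sqrt(898) = 29.97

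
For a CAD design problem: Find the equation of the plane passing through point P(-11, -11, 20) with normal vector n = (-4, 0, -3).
d = n·P = (-4)(-11) + (0)(-11) + (-3)(20) = -16
Plane: -4x - 3z = -16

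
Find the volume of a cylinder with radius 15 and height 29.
Volume = pi * r² * h
Volume = pi * 15² * 29
Volume = pi * 225 * 29
Volume = pi * 6525
Volume = 20498.89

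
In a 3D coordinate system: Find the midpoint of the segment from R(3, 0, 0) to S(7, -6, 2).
Midpoint = ((3+7)/2, (0-6)/2, (0+2)/2) = (5, -3, 1)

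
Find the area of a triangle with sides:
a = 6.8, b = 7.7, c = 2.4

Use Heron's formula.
s = (a+b+c)/2 = (6.8+7.7+2.4)/2 = 8.45
A = √(s(s-a)(s-b)(s-c)) = √(8.45·1.65·0.75·6.05)
A = √63.2641 = 7.954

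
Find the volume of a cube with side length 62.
Volume = s³
Volume = 62³
Volume = 238328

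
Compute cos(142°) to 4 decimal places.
cos(142 degrees) = -0.788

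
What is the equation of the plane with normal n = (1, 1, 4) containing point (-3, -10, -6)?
d = n·P = (1)(-3) + (1)(-10) + (4)(-6) = -37
Plane: x + y + 4z = -37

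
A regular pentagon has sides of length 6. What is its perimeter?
Perimeter = number of sides * side length
Perimeter = 5 * 6
Perimeter = 30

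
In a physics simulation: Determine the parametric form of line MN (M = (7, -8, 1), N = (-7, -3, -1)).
Direction vector d = N - M = (-14, 5, -2)
x = 7 - 14t, y = -8 + 5t, z = 1 - 2t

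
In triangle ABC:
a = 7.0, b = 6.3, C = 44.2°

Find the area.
Using A = ½ab·sin(C):
A = ½·7.0·6.3·sin(44.2°) = ½·44.1·0.697165 = 15.37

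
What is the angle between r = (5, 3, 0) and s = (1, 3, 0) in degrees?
r·s = 14, |r|² = 34, |s|² = 10
cos θ = 14/√340 ≈ 0.7593
θ ≈ 40.6°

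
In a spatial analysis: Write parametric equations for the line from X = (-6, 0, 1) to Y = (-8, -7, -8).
Direction vector d = Y - X = (-2, -7, -9)
x = -6 - 2t, y = 0 - 7t, z = 1 - 9t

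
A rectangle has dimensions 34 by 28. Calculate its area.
Area = length * width
Area = 34 * 28
Area = 952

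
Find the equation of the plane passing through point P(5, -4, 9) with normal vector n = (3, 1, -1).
d = n·P = (3)(5) + (1)(-4) + (-1)(9) = 2
Plane: 3x + y - z = 2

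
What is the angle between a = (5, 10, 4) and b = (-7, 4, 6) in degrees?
a·b = 29, |a|² = 141, |b|² = 101
cos θ = 29/√14241 ≈ 0.243
θ ≈ 75.94°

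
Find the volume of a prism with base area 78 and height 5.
Volume = base area * height
Volume = 78 * 5
Volume = 390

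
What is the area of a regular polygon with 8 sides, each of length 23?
For a regular 8-gon with side length s = 23:
Apothem a = s / (2*tan(pi/8)) = 23 / (2*tan(pi/8)) ≈ 27.7635
Perimeter P = 8 * 23 = 184
Area = (1/2) * P * a = (1/2) * 184 * 27.7635 = 2554.24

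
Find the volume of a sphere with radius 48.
Volume = (4/3) * pi * r³
Volume = (4/3) * pi * 48³
Volume = (4/3) * pi * 110592
Volume = 463246.69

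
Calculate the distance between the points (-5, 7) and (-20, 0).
Using the distance formula: d = sqrt((x₂-x₁)² + (y₂-y₁)²)
dx = (-20) - (-5) = -15
dy = 0 - 7 = -7
d = sqrt((-15)² + (-7)²) = sqrt(225 + 49) = sqrt(274) = 16.55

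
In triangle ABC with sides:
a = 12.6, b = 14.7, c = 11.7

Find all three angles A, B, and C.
By the law of cosines:
cos(A) = (b² + c² - a²)/(2bc) = 0.564626  →  A = 55.62°
cos(B) = (a² + c² - b²)/(2ac) = 0.269841  →  B = 74.35°
cos(C) = (a² + b² - c²)/(2ab) = 0.642371  →  C = 50.03°
Check: A + B + C = 180.0° ✓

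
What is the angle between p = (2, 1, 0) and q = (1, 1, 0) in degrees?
p·q = 3, |p|² = 5, |q|² = 2
cos θ = 3/√10 ≈ 0.9487
θ ≈ 18.43°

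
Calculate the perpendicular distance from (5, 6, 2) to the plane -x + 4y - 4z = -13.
d = |(-1)(5) + 4(6) + (-4)(2) - (-13)| / √((-1)² + 4² + (-4)²) = 24/√33 = 4.178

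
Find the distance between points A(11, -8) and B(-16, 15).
Using the distance formula: d = sqrt((x₂-x₁)² + (y₂-y₁)²)
dx = (-16) - 11 = -27
dy = 15 - (-8) = 23
d = sqrt((-27)² + 23²) = sqrt(729 + 529) = sqrt(1258) = 35.47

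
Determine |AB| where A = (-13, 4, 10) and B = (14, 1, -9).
d = √[(27)² + (-3)² + (-19)²] = √1099 = 33.15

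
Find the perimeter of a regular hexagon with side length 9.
Perimeter = number of sides * side length
Perimeter = 6 * 9
Perimeter = 54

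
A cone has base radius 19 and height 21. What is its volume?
Volume = (1/3) * pi * r² * h
Volume = (1/3) * pi * 19² * 21
Volume = (1/3) * pi * 361 * 21
Volume = (1/3) * pi * 7581
Volume = 7938.80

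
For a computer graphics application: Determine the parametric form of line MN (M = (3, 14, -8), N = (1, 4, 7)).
Direction vector d = N - M = (-2, -10, 15)
x = 3 - 2t, y = 14 - 10t, z = -8 + 15t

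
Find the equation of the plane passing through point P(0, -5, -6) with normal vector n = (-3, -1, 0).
d = n·P = (-3)(0) + (-1)(-5) + (0)(-6) = 5
Plane: -3x - y = 5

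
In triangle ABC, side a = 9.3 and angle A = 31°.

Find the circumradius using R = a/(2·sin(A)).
R = a/(2·sin(A)) = 9.3/(2·sin(31°))
R = 9.3/(2·0.515038) = 9.3/1.030076 = 9.028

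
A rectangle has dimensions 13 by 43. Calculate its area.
Area = length * width
Area = 13 * 43
Area = 559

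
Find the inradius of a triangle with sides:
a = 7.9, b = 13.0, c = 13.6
s = (a+b+c)/2 = (7.9+13.0+13.6)/2 = 17.25
Area = √(s(s-a)(s-b)(s-c)) = √(17.25·9.35·4.25·3.65) = 50.0197
r = Area/s = 50.0197/17.25 = 2.9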